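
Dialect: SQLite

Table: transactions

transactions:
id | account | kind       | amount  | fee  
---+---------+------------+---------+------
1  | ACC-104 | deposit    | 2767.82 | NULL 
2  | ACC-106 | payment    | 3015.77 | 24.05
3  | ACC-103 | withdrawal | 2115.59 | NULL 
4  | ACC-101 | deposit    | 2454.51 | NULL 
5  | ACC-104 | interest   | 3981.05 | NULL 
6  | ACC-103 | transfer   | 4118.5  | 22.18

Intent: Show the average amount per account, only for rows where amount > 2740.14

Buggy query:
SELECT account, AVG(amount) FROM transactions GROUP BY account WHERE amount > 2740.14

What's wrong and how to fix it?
Bug: Row-level WHERE must come before GROUP BY in the clause order

Fix: Place WHERE between FROM and GROUP BY

Corrected query:
SELECT account, AVG(amount) FROM transactions WHERE amount > 2740.14 GROUP BY account

Result:
account | AVG(amount)
--------+------------
ACC-103 | 4118.5     
ACC-104 | 3374.435   
ACC-106 | 3015.77    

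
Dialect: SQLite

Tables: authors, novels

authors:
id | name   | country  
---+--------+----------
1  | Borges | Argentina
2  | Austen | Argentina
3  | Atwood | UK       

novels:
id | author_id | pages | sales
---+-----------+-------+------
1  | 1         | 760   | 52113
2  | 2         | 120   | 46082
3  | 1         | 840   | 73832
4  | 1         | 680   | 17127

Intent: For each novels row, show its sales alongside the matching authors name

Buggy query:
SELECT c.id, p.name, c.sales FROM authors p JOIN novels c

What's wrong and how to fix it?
Bug: JOIN with no ON clause produces a cartesian product; every novels row pairs with every authors row

Fix: Specify the join condition linking the foreign key to the parent id

Corrected query:
SELECT c.id, p.name, c.sales FROM authors p JOIN novels c ON c.author_id = p.id

Result:
id | name   | sales
---+--------+------
1  | Borges | 52113
2  | Austen | 46082
3  | Borges | 73832
4  | Borges | 17127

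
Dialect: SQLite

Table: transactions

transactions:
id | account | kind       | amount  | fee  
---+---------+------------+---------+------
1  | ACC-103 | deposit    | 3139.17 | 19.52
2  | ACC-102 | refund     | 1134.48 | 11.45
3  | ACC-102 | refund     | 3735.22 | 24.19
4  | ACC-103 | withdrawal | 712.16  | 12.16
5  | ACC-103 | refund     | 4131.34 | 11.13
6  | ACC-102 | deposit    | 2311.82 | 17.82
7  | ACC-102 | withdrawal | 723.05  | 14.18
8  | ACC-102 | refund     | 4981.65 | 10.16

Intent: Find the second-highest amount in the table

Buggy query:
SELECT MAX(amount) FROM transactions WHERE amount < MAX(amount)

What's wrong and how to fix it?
Bug: MAX(amount) on the right of the comparison is an aggregate-in-WHERE error

Fix: Put the inner MAX in a scalar subquery

Corrected query:
SELECT MAX(amount) FROM transactions WHERE amount < (SELECT MAX(amount) FROM transactions)

Result:
MAX(amount)
-----------
4131.34    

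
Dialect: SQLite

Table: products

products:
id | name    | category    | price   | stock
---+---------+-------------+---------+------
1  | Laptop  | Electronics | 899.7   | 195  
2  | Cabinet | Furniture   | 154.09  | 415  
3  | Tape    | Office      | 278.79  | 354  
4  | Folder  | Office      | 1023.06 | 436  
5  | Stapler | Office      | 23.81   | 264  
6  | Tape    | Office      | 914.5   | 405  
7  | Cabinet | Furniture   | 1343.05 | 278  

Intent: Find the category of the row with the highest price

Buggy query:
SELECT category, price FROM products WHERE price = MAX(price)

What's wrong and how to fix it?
Bug: WHERE is evaluated per row; an aggregate over the whole table isn't defined there

Fix: Wrap MAX in a scalar subquery so WHERE compares against a single value

Corrected query:
SELECT category, price FROM products WHERE price = (SELECT MAX(price) FROM products)

Result:
category  | price  
----------+--------
Furniture | 1343.05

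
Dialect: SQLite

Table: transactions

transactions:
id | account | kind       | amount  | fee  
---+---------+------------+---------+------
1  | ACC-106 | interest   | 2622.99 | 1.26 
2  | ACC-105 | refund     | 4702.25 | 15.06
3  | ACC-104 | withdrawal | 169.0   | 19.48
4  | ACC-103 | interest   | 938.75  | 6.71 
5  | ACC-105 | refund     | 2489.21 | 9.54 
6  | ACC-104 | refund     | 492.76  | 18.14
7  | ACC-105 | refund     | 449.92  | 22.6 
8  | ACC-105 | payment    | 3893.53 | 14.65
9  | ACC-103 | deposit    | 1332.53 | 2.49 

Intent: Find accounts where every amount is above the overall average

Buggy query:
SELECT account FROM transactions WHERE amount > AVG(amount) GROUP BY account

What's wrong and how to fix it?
Bug: WHERE evaluates per row before aggregation, so AVG() is unavailable

Fix: Compute the overall average in a scalar subquery and compare each group's MIN against it in HAVING

Corrected query:
SELECT account FROM transactions GROUP BY account HAVING MIN(amount) > (SELECT AVG(amount) FROM transactions)

Result:
account
-------
ACC-106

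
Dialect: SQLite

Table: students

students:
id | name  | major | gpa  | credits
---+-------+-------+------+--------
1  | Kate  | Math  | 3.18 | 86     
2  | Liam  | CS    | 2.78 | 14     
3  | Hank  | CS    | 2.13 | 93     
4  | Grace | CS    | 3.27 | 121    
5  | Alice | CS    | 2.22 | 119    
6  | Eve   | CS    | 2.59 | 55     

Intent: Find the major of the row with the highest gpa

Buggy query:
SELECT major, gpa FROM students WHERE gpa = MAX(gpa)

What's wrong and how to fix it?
Bug: MAX(gpa) is an aggregate and cannot be used directly in WHERE

Fix: Wrap MAX in a scalar subquery so WHERE compares against a single value

Corrected query:
SELECT major, gpa FROM students WHERE gpa = (SELECT MAX(gpa) FROM students)

Result:
major | gpa 
------+-----
CS    | 3.27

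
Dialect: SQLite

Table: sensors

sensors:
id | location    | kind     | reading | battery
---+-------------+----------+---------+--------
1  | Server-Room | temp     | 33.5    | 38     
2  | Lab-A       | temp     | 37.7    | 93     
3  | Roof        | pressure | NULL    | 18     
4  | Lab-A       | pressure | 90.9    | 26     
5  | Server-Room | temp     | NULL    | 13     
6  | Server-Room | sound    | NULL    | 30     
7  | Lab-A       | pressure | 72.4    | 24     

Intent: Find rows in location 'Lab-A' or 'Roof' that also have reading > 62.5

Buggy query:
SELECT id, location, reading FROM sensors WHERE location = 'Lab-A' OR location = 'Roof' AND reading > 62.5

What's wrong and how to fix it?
Bug: Without parentheses, AND is evaluated before OR, so the reading filter only applies to the 'Roof' branch

Fix: Add parentheses around the OR so the AND applies to both alternatives

Corrected query:
SELECT id, location, reading FROM sensors WHERE (location = 'Lab-A' OR location = 'Roof') AND reading > 62.5

Result:
id | location | reading
---+----------+--------
4  | Lab-A    | 90.9   
7  | Lab-A    | 72.4   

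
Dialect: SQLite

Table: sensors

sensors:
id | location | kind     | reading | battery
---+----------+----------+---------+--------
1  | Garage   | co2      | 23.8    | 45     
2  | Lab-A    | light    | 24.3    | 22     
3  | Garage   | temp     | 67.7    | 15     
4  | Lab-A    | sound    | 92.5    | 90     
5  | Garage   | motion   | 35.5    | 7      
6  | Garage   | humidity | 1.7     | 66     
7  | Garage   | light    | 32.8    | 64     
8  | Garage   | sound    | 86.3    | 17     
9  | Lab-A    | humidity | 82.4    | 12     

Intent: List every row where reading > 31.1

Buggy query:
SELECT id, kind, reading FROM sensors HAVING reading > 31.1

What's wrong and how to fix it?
Bug: HAVING filters the output of aggregation, but this query has no GROUP BY and no aggregate functions, so SQLite rejects it (HAVING clause on a non-aggregate query); the condition here is per row

Fix: Use WHERE for row-level filtering

Corrected query:
SELECT id, kind, reading FROM sensors WHERE reading > 31.1

Result:
id | kind     | reading
---+----------+--------
3  | temp     | 67.7   
4  | sound    | 92.5   
5  | motion   | 35.5   
7  | light    | 32.8   
8  | sound    | 86.3   
9  | humidity | 82.4   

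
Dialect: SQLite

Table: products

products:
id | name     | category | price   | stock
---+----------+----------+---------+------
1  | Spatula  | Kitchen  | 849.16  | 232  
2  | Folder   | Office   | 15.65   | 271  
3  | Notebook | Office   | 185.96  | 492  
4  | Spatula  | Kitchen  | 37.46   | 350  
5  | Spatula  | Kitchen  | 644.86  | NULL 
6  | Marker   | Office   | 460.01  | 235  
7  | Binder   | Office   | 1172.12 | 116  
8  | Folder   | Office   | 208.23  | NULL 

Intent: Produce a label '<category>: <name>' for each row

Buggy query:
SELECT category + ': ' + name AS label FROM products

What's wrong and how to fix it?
Bug: '+' is numeric addition; on text columns SQLite converts them to 0 instead of concatenating

Fix: Use the || operator for string concatenation

Corrected query:
SELECT category || ': ' || name AS label FROM products

Result:
label           
----------------
Kitchen: Spatula
Office: Folder  
Office: Notebook
Kitchen: Spatula
Kitchen: Spatula
Office: Marker  
Office: Binder  
Office: Folder  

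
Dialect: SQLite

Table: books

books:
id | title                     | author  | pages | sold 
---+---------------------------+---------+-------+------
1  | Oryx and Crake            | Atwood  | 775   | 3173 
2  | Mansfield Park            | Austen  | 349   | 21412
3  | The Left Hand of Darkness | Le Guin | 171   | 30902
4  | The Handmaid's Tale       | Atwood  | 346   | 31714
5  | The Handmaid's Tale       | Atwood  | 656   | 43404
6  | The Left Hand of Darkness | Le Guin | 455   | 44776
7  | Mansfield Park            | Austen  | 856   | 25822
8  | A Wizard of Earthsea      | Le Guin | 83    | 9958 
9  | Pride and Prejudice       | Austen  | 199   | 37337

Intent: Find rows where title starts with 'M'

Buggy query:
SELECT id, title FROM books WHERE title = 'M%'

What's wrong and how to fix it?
Bug: '=' compares the literal string including the % character; pattern matching needs LIKE

Fix: Use LIKE for wildcard pattern matching

Corrected query:
SELECT id, title FROM books WHERE title LIKE 'M%'

Result:
id | title         
---+---------------
2  | Mansfield Park
7  | Mansfield Park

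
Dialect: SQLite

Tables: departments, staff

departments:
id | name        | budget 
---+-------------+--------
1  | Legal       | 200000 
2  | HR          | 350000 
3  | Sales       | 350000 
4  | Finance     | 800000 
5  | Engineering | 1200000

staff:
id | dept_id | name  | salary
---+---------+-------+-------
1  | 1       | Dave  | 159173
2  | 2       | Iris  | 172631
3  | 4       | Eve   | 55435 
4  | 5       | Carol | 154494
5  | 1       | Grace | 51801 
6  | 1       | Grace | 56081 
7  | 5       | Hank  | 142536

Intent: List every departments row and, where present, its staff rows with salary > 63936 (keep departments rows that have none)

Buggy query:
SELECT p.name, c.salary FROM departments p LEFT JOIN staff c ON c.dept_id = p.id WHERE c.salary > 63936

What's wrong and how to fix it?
Bug: A WHERE condition on the right-hand table after LEFT JOIN drops unmatched parents

Fix: Put 'c.salary > 63936' in the JOIN's ON clause instead of WHERE

Corrected query:
SELECT p.name, c.salary FROM departments p LEFT JOIN staff c ON c.dept_id = p.id AND c.salary > 63936

Result:
name        | salary
------------+-------
Legal       | 159173
HR          | 172631
Sales       | NULL  
Finance     | NULL  
Engineering | 142536
Engineering | 154494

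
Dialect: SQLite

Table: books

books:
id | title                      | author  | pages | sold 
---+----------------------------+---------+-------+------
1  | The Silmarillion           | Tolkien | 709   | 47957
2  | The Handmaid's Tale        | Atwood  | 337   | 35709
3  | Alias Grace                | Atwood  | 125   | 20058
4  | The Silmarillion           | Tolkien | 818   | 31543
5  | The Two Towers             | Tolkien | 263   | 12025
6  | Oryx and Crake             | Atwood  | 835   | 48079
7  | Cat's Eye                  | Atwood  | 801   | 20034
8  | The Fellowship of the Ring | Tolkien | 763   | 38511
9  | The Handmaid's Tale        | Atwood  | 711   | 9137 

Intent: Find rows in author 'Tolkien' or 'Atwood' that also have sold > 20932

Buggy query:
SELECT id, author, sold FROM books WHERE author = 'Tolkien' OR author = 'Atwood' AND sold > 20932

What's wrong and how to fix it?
Bug: Without parentheses, AND is evaluated before OR, so the sold filter only applies to the 'Atwood' branch

Fix: Add parentheses around the OR so the AND applies to both alternatives

Corrected query:
SELECT id, author, sold FROM books WHERE (author = 'Tolkien' OR author = 'Atwood') AND sold > 20932

Result:
id | author  | sold 
---+---------+------
1  | Tolkien | 47957
2  | Atwood  | 35709
4  | Tolkien | 31543
6  | Atwood  | 48079
8  | Tolkien | 38511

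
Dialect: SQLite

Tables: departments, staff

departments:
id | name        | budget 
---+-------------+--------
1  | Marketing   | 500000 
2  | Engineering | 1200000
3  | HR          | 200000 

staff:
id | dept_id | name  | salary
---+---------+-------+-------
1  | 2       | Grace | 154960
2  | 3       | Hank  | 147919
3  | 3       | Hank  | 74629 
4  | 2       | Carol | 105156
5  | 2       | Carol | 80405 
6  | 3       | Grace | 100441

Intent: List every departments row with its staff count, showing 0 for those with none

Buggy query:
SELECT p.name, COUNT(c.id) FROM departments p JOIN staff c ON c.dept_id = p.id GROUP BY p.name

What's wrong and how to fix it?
Bug: INNER JOIN drops departments rows that have no matching staff rows

Fix: Use LEFT JOIN so parents without children still appear (COUNT(c.id) gives 0)

Corrected query:
SELECT p.name, COUNT(c.id) FROM departments p LEFT JOIN staff c ON c.dept_id = p.id GROUP BY p.name

Result:
name        | COUNT(c.id)
------------+------------
Engineering | 3          
HR          | 3          
Marketing   | 0          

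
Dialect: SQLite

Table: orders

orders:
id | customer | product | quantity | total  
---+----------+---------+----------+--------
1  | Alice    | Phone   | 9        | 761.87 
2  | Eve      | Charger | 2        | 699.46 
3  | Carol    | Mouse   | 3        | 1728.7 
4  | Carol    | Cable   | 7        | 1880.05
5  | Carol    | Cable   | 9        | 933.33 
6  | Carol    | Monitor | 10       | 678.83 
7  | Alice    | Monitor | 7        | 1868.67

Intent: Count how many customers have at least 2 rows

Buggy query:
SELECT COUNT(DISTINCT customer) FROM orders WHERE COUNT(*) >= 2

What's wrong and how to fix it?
Bug: COUNT(*) cannot appear in WHERE; the per-group count doesn't exist yet

Fix: Group first with HAVING COUNT(*) >= 2, then COUNT the resulting groups

Corrected query:
SELECT COUNT(*) FROM (SELECT customer FROM orders GROUP BY customer HAVING COUNT(*) >= 2)

Result:
COUNT(*)
--------
2       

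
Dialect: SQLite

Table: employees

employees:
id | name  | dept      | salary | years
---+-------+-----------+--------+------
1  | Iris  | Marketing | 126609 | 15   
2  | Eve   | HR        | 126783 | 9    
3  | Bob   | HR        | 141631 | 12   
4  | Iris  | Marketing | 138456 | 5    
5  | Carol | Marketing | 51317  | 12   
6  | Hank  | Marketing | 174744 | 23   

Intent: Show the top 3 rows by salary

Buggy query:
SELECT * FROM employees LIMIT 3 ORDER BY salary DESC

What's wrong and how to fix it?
Bug: LIMIT must come after ORDER BY

Fix: Sort with ORDER BY, then apply LIMIT

Corrected query:
SELECT * FROM employees ORDER BY salary DESC LIMIT 3

Result:
id | name | dept      | salary | years
---+------+-----------+--------+------
6  | Hank | Marketing | 174744 | 23   
3  | Bob  | HR        | 141631 | 12   
4  | Iris | Marketing | 138456 | 5    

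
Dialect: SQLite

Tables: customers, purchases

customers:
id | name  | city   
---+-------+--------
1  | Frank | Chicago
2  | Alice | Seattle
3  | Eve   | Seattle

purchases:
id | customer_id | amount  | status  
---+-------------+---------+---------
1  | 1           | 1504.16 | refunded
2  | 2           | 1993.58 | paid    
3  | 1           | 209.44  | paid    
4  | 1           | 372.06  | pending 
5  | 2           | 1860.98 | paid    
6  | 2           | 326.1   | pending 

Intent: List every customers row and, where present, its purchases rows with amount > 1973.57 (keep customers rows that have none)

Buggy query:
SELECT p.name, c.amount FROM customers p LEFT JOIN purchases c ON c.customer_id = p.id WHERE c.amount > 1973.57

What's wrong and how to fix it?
Bug: A WHERE condition on the right-hand table after LEFT JOIN drops unmatched parents

Fix: Move the right-table condition into the ON clause so unmatched parents are kept

Corrected query:
SELECT p.name, c.amount FROM customers p LEFT JOIN purchases c ON c.customer_id = p.id AND c.amount > 1973.57

Result:
name  | amount 
------+--------
Frank | NULL   
Alice | 1993.58
Eve   | NULL   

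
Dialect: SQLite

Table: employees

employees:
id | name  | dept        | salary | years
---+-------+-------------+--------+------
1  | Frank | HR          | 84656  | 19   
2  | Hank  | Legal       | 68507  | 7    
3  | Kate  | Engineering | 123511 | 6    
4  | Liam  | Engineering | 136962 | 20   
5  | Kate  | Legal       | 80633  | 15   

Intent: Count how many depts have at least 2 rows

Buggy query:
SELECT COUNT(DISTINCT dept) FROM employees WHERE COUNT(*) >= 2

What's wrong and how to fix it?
Bug: WHERE filters individual rows, not groups, so a group-level COUNT is invalid there

Fix: Group first with HAVING COUNT(*) >= 2, then COUNT the resulting groups

Corrected query:
SELECT COUNT(*) FROM (SELECT dept FROM employees GROUP BY dept HAVING COUNT(*) >= 2)

Result:
COUNT(*)
--------
2       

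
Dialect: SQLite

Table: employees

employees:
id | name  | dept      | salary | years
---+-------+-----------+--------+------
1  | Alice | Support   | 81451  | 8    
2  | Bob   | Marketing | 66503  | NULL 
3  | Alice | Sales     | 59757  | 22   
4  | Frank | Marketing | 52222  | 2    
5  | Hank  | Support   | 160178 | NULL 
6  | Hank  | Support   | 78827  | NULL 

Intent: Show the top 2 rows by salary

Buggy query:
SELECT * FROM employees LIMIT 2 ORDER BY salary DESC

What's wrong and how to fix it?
Bug: ORDER BY cannot follow LIMIT; LIMIT is the final clause

Fix: Sort with ORDER BY, then apply LIMIT

Corrected query:
SELECT * FROM employees ORDER BY salary DESC LIMIT 2

Result:
id | name  | dept    | salary | years
---+-------+---------+--------+------
5  | Hank  | Support | 160178 | NULL 
1  | Alice | Support | 81451  | 8    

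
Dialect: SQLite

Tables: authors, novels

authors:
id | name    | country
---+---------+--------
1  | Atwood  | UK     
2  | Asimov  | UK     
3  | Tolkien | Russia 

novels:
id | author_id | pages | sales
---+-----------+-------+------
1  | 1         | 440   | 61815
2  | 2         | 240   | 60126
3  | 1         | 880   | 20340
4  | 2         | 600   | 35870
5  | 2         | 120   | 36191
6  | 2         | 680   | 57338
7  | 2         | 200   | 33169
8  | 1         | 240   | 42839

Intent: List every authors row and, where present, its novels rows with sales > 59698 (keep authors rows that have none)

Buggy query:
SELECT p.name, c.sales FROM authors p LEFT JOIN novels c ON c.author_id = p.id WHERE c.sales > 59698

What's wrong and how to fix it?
Bug: Filtering c.sales in WHERE discards the NULL rows produced by LEFT JOIN, turning it into an inner join

Fix: Move the right-table condition into the ON clause so unmatched parents are kept

Corrected query:
SELECT p.name, c.sales FROM authors p LEFT JOIN novels c ON c.author_id = p.id AND c.sales > 59698

Result:
name    | sales
--------+------
Atwood  | 61815
Asimov  | 60126
Tolkien | NULL 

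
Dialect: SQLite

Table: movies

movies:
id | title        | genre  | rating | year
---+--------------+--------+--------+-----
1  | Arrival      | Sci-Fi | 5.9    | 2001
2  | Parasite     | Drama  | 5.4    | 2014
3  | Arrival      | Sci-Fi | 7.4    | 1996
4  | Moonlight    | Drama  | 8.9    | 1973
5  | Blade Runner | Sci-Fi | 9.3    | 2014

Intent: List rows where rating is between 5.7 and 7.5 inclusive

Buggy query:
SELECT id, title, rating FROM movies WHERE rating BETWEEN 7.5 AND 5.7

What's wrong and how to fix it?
Bug: The bounds are reversed; BETWEEN a AND b requires a <= b to match anything

Fix: Swap the bounds so the smaller value comes first

Corrected query:
SELECT id, title, rating FROM movies WHERE rating BETWEEN 5.7 AND 7.5

Result:
id | title   | rating
---+---------+-------
1  | Arrival | 5.9   
3  | Arrival | 7.4   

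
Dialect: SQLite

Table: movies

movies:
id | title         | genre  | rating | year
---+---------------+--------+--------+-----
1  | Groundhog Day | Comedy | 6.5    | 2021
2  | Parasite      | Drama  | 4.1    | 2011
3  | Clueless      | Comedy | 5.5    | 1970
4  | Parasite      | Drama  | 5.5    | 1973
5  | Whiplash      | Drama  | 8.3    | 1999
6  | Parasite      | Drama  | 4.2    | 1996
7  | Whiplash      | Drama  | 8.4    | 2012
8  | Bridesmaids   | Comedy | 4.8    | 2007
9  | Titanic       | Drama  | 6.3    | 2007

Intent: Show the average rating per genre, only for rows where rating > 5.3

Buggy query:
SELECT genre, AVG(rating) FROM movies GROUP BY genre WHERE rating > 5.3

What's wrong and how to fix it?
Bug: Row-level WHERE must come before GROUP BY in the clause order

Fix: Move the WHERE clause before GROUP BY

Corrected query:
SELECT genre, AVG(rating) FROM movies WHERE rating > 5.3 GROUP BY genre

Result:
genre  | AVG(rating)
-------+------------
Comedy | 6          
Drama  | 7.125      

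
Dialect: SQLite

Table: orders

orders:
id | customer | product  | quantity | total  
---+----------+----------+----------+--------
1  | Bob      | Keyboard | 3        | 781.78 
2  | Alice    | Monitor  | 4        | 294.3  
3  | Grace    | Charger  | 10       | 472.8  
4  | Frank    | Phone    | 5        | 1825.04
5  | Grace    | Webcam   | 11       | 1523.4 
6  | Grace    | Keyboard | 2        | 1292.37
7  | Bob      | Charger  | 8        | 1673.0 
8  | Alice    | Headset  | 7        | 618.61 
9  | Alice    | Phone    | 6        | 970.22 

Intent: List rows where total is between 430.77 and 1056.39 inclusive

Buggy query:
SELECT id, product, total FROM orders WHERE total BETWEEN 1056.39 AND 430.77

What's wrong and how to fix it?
Bug: The bounds are reversed; BETWEEN a AND b requires a <= b to match anything

Fix: Write BETWEEN 430.77 AND 1056.39

Corrected query:
SELECT id, product, total FROM orders WHERE total BETWEEN 430.77 AND 1056.39

Result:
id | product  | total 
---+----------+-------
1  | Keyboard | 781.78
3  | Charger  | 472.8 
8  | Headset  | 618.61
9  | Phone    | 970.22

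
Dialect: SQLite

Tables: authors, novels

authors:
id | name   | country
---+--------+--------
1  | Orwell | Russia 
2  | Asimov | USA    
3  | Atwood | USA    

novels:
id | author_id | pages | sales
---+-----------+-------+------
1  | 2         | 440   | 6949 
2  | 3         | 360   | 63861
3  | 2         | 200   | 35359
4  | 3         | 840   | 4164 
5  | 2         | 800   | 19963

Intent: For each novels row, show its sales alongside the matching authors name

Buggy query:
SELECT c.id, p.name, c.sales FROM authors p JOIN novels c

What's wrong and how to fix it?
Bug: Missing join condition: each novels row is matched to all authors rows instead of just its own

Fix: Add ON c.author_id = p.id to the JOIN

Corrected query:
SELECT c.id, p.name, c.sales FROM authors p JOIN novels c ON c.author_id = p.id

Result:
id | name   | sales
---+--------+------
1  | Asimov | 6949 
2  | Atwood | 63861
3  | Asimov | 35359
4  | Atwood | 4164 
5  | Asimov | 19963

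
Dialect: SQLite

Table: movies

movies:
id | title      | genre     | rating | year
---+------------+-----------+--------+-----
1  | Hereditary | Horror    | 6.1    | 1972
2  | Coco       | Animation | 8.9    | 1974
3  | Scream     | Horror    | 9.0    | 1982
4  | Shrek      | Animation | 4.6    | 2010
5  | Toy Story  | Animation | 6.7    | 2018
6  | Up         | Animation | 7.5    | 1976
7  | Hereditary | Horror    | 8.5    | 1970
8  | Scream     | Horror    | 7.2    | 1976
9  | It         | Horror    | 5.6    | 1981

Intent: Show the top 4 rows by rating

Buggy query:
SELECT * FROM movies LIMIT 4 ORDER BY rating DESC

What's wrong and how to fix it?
Bug: LIMIT must come after ORDER BY

Fix: Sort with ORDER BY, then apply LIMIT

Corrected query:
SELECT * FROM movies ORDER BY rating DESC LIMIT 4

Result:
id | title      | genre     | rating | year
---+------------+-----------+--------+-----
3  | Scream     | Horror    | 9      | 1982
2  | Coco       | Animation | 8.9    | 1974
7  | Hereditary | Horror    | 8.5    | 1970
6  | Up         | Animation | 7.5    | 1976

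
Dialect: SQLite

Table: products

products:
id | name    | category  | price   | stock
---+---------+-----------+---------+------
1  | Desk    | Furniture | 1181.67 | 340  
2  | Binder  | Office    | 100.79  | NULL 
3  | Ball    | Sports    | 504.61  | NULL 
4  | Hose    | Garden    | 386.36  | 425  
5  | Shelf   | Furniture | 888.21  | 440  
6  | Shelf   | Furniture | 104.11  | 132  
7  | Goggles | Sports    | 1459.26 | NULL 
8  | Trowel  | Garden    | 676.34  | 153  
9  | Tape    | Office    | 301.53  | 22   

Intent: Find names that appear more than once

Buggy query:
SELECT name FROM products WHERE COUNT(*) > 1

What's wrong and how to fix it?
Bug: COUNT(*) is an aggregate and cannot be used in WHERE

Fix: GROUP BY name, then filter groups with HAVING COUNT(*) > 1

Corrected query:
SELECT name FROM products GROUP BY name HAVING COUNT(*) > 1

Result:
name 
-----
Shelf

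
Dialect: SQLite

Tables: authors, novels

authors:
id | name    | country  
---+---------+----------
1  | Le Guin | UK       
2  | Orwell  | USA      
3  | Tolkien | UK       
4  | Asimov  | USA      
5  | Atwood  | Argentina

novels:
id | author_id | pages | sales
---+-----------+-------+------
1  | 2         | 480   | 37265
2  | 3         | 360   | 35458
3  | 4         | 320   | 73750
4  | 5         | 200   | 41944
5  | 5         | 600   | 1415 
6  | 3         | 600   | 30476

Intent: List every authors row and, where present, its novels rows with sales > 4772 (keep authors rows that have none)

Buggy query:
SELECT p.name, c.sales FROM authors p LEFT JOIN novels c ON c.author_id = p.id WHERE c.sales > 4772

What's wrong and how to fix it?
Bug: A WHERE condition on the right-hand table after LEFT JOIN drops unmatched parents

Fix: Put 'c.sales > 4772' in the JOIN's ON clause instead of WHERE

Corrected query:
SELECT p.name, c.sales FROM authors p LEFT JOIN novels c ON c.author_id = p.id AND c.sales > 4772

Result:
name    | sales
--------+------
Le Guin | NULL 
Orwell  | 37265
Tolkien | 30476
Tolkien | 35458
Asimov  | 73750
Atwood  | 41944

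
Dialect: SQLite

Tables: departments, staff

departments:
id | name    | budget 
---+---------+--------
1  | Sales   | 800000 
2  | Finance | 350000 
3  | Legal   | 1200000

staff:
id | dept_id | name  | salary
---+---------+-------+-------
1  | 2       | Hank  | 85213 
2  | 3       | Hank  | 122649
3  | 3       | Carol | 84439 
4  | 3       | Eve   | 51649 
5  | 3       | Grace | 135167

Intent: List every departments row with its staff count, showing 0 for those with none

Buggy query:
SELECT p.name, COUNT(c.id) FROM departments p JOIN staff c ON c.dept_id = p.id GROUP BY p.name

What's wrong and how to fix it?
Bug: An inner join excludes parents with zero children

Fix: Switch to LEFT JOIN to retain unmatched parent rows

Corrected query:
SELECT p.name, COUNT(c.id) FROM departments p LEFT JOIN staff c ON c.dept_id = p.id GROUP BY p.name

Result:
name    | COUNT(c.id)
--------+------------
Finance | 1          
Legal   | 4          
Sales   | 0          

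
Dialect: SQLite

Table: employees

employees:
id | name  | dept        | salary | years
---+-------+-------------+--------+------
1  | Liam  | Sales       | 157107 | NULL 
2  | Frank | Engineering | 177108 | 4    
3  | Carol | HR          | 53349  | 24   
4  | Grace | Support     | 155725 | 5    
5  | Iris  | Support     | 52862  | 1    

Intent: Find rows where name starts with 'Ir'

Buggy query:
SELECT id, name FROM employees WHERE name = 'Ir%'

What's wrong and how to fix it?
Bug: '=' compares the literal string including the % character; pattern matching needs LIKE

Fix: Use LIKE for wildcard pattern matching

Corrected query:
SELECT id, name FROM employees WHERE name LIKE 'Ir%'

Result:
id | name
---+-----
5  | Iris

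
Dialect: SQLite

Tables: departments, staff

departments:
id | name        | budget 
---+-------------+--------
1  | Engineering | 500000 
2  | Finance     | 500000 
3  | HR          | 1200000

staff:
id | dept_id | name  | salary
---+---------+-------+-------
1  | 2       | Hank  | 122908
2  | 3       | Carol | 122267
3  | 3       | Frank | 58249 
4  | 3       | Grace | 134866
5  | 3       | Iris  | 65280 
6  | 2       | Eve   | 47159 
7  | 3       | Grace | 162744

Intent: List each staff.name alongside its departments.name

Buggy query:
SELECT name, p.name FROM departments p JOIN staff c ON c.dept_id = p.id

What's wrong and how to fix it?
Bug: Both tables have a 'name' column; the unqualified reference is ambiguous

Fix: Qualify the column with its table alias (c.name)

Corrected query:
SELECT c.name, p.name FROM departments p JOIN staff c ON c.dept_id = p.id

Result:
name  | name   
------+--------
Hank  | Finance
Carol | HR     
Frank | HR     
Grace | HR     
Iris  | HR     
Eve   | Finance
Grace | HR     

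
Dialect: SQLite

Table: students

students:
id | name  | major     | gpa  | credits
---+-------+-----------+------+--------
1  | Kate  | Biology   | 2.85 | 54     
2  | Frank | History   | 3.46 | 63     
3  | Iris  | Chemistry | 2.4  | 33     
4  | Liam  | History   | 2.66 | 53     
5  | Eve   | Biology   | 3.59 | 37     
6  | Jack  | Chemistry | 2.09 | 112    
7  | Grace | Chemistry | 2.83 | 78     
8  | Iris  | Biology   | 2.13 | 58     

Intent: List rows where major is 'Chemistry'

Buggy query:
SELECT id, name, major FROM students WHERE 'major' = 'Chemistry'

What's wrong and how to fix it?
Bug: Single quotes denote string literals in SQL; the column name is being compared as a constant string

Fix: Reference the column as major without single quotes

Corrected query:
SELECT id, name, major FROM students WHERE major = 'Chemistry'

Result:
id | name  | major    
---+-------+----------
3  | Iris  | Chemistry
6  | Jack  | Chemistry
7  | Grace | Chemistry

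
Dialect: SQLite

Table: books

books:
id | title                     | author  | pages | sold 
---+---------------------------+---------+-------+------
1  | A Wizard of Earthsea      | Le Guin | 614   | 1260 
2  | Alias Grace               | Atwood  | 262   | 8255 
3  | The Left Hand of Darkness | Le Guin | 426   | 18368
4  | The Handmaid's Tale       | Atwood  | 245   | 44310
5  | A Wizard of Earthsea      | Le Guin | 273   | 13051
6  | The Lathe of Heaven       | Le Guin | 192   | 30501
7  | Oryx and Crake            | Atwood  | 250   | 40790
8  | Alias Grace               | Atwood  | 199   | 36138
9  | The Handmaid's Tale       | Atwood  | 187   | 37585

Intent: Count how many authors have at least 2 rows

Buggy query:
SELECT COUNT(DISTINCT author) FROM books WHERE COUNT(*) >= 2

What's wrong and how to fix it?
Bug: COUNT(*) cannot appear in WHERE; the per-group count doesn't exist yet

Fix: Use a subquery that GROUPs and filters with HAVING, then count its rows

Corrected query:
SELECT COUNT(*) FROM (SELECT author FROM books GROUP BY author HAVING COUNT(*) >= 2)

Result:
COUNT(*)
--------
2       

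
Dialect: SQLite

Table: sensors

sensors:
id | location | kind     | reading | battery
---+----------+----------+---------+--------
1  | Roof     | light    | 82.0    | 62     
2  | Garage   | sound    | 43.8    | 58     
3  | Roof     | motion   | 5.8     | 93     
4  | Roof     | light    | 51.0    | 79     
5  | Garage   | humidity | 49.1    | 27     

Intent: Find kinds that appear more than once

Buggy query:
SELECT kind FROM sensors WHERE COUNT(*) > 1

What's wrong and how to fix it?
Bug: COUNT(*) is an aggregate and cannot be used in WHERE

Fix: GROUP BY kind, then filter groups with HAVING COUNT(*) > 1

Corrected query:
SELECT kind FROM sensors GROUP BY kind HAVING COUNT(*) > 1

Result:
kind 
-----
light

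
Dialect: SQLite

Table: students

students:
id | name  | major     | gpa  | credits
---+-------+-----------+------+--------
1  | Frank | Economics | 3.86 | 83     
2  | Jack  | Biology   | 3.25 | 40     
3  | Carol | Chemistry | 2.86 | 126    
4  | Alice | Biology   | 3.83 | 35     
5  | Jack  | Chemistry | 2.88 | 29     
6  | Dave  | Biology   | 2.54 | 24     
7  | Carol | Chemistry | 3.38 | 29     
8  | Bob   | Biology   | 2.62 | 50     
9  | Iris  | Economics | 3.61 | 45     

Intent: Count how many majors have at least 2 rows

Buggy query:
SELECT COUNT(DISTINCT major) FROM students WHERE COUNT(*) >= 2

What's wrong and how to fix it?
Bug: COUNT(*) cannot appear in WHERE; the per-group count doesn't exist yet

Fix: Use a subquery that GROUPs and filters with HAVING, then count its rows

Corrected query:
SELECT COUNT(*) FROM (SELECT major FROM students GROUP BY major HAVING COUNT(*) >= 2)

Result:
COUNT(*)
--------
3       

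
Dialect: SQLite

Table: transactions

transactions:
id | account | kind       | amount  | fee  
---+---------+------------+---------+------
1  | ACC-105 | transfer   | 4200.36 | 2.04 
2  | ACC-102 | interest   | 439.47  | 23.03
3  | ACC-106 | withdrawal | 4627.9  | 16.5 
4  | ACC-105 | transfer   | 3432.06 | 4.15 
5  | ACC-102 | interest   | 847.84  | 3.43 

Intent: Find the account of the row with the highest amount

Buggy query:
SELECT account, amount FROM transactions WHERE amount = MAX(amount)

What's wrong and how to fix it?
Bug: WHERE is evaluated per row; an aggregate over the whole table isn't defined there

Fix: Wrap MAX in a scalar subquery so WHERE compares against a single value

Corrected query:
SELECT account, amount FROM transactions WHERE amount = (SELECT MAX(amount) FROM transactions)

Result:
account | amount
--------+-------
ACC-106 | 4627.9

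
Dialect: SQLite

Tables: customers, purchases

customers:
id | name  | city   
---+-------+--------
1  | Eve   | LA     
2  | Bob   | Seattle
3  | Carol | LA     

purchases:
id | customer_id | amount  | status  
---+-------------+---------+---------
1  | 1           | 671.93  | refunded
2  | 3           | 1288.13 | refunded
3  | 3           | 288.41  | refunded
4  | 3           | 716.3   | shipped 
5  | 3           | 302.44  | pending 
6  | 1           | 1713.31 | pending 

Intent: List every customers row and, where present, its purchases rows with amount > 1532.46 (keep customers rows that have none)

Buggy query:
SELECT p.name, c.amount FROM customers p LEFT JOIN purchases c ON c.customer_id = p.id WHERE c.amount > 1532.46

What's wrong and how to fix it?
Bug: A WHERE condition on the right-hand table after LEFT JOIN drops unmatched parents

Fix: Put 'c.amount > 1532.46' in the JOIN's ON clause instead of WHERE

Corrected query:
SELECT p.name, c.amount FROM customers p LEFT JOIN purchases c ON c.customer_id = p.id AND c.amount > 1532.46

Result:
name  | amount 
------+--------
Eve   | 1713.31
Bob   | NULL   
Carol | NULL   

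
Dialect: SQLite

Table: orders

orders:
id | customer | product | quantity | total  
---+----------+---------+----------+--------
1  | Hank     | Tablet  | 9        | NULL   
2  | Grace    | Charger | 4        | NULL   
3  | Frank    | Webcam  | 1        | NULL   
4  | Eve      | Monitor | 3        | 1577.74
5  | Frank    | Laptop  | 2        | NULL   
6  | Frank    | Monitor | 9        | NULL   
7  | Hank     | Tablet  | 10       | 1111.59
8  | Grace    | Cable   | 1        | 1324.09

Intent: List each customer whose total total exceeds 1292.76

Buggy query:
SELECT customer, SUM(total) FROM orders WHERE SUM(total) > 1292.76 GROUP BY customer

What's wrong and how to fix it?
Bug: SUM(total) is an aggregate, but WHERE filters rows before aggregation

Fix: Use HAVING (which filters groups after aggregation) instead of WHERE

Corrected query:
SELECT customer, SUM(total) FROM orders GROUP BY customer HAVING SUM(total) > 1292.76

Result:
customer | SUM(total)
---------+-----------
Eve      | 1577.74   
Grace    | 1324.09   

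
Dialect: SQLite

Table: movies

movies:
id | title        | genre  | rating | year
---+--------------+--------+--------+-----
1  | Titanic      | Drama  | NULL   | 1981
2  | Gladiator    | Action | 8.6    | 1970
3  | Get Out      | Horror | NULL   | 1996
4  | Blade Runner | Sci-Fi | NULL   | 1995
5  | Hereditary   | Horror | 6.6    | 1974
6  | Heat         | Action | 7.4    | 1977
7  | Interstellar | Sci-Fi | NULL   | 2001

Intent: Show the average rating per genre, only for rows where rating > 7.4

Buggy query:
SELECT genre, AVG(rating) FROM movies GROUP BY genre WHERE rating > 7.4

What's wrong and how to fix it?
Bug: WHERE cannot follow GROUP BY

Fix: Place WHERE between FROM and GROUP BY

Corrected query:
SELECT genre, AVG(rating) FROM movies WHERE rating > 7.4 GROUP BY genre

Result:
genre  | AVG(rating)
-------+------------
Action | 8.6        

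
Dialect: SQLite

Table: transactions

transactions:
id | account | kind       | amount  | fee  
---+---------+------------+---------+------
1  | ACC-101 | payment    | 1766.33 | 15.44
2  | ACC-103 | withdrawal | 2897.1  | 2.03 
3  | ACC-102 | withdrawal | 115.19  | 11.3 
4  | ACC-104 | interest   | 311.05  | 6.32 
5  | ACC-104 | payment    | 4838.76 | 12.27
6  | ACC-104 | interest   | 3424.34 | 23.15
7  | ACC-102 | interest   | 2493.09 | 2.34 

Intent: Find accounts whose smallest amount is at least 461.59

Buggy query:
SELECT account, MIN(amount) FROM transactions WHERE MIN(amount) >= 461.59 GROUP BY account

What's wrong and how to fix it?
Bug: Aggregates like MIN are computed per group after WHERE runs

Fix: Use HAVING for the per-group MIN condition

Corrected query:
SELECT account, MIN(amount) FROM transactions GROUP BY account HAVING MIN(amount) >= 461.59

Result:
account | MIN(amount)
--------+------------
ACC-101 | 1766.33    
ACC-103 | 2897.1     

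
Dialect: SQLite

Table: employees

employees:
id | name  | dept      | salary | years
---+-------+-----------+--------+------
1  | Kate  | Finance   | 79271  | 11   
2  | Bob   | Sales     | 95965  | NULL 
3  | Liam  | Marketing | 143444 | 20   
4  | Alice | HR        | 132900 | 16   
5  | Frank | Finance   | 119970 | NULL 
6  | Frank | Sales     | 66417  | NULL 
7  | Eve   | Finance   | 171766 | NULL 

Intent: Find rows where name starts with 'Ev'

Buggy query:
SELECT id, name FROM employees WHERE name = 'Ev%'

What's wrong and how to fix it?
Bug: '=' compares the literal string including the % character; pattern matching needs LIKE

Fix: Use LIKE for wildcard pattern matching

Corrected query:
SELECT id, name FROM employees WHERE name LIKE 'Ev%'

Result:
id | name
---+-----
7  | Eve 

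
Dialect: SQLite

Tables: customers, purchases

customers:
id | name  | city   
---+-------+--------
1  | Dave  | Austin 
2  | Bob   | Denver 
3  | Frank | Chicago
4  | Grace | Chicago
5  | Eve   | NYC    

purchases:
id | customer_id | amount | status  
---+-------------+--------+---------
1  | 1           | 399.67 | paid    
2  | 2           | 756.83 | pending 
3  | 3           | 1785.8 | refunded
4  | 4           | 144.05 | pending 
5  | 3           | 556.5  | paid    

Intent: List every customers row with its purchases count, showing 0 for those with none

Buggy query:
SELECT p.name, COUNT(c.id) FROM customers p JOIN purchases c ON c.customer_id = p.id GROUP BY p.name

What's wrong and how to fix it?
Bug: An inner join excludes parents with zero children

Fix: Switch to LEFT JOIN to retain unmatched parent rows

Corrected query:
SELECT p.name, COUNT(c.id) FROM customers p LEFT JOIN purchases c ON c.customer_id = p.id GROUP BY p.name

Result:
name  | COUNT(c.id)
------+------------
Bob   | 1          
Dave  | 1          
Eve   | 0          
Frank | 2          
Grace | 1          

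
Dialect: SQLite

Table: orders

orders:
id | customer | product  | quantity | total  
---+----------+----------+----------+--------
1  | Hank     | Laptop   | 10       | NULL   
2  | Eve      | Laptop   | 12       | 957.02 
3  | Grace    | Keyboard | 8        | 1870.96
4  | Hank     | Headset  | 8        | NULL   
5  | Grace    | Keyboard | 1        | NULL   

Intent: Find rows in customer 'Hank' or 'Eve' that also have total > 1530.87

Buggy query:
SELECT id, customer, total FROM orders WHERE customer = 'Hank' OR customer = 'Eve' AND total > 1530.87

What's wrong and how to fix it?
Bug: AND binds tighter than OR, so this parses as customer = 'Hank' OR (customer = 'Eve' AND total > 1530.87)

Fix: Add parentheses around the OR so the AND applies to both alternatives

Corrected query:
SELECT id, customer, total FROM orders WHERE (customer = 'Hank' OR customer = 'Eve') AND total > 1530.87

Result:
(no rows)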